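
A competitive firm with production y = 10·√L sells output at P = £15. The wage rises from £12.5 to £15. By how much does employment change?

ΔL = -11

From P·MP_L = w with MP_L = 5·L^(-1/2), the labor demand is L(w) = (75/w)^(2).
At w = 12.5: L = 36. At w = 15: L = 25.
ΔL = 25 − 36 = -11.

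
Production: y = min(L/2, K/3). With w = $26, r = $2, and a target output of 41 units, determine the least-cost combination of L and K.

With a fixed-proportions technology, the cost-minimizing bundle uses no slack in either input: L/2 = K/3 = y.
So L = 2·41 = 82 and K = 3·41 = 123.

L* = 82, K* = 123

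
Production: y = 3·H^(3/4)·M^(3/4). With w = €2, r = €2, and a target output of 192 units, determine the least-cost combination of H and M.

Cost minimization requires the marginal rate of technical substitution to equal the input-price ratio: MP_H/MP_M = w/r.
Here MP_H/MP_M = (3/4)·(M/H)/(3/4) = (M/H). Setting this equal to 2/2 = 1 gives M = H.
Substituting into y = 192: 3·H^(3/4)·(H)^(3/4) = 192.
Solving, H = 16 and M = 16.

H* = 16, M* = 16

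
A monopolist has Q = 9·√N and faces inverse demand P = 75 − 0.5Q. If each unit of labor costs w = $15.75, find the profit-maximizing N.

Marginal revenue from the inverse demand is MR = 75 − Q.
The marginal product is MP_N = 4.5·N^(-1/2).
A monopolist hires until marginal revenue product equals the wage: MR·MP_N = w.
At N, Q = 9·√N. Substituting and solving: (75 − 9·√N)·4.5·N^(-1/2) = 15.75 gives N = 36.

N* = 36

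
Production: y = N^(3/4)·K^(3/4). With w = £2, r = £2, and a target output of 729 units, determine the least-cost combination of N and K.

N* = 81, K* = 81

Cost minimization requires the marginal rate of technical substitution to equal the input-price ratio: MP_N/MP_K = w/r.
Here MP_N/MP_K = (3/4)·(K/N)/(3/4) = (K/N). Setting this equal to 2/2 = 1 gives K = N.
Substituting into y = 729: N^(3/4)·(N)^(3/4) = 729.
Solving, N = 81 and K = 81.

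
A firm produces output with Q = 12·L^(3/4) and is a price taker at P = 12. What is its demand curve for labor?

L(w) = (108/w)^(4)

MP_L = (3/4)·12·L^(-1/4) = 9·L^(-1/4).
Setting P·MP_L = w: 108·L^(-1/4) = w.
Solving for L: L^(-1/4) = w/108, so L = (108/w)^(4).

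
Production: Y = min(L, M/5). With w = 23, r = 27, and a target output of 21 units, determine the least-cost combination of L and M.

L* = 21, M* = 105

With a fixed-proportions technology, the cost-minimizing bundle uses no slack in either input: L = M/5 = Y.
So L = 21 and M = 5·21 = 105.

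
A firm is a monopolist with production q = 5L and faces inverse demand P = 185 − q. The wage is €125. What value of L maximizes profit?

Marginal revenue from the inverse demand is MR = 185 − 2q.
The marginal product is MP_L = 5.
A monopolist hires until marginal revenue product equals the wage: MR·MP_L = w.
(185 − 10L)·5 = 125, so L = 16.

L* = 16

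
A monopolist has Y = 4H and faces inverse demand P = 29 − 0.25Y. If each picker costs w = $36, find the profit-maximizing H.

H* = 10

Marginal revenue from the inverse demand is MR = 29 − 0.5Y.
The marginal product is MP_H = 4.
A monopolist hires until marginal revenue product equals the wage: MR·MP_H = w.
(29 − 2H)·4 = 36, so H = 10.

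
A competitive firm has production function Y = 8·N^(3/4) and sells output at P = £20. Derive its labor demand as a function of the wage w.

N(w) = (120/w)^(4)

MP_N = (3/4)·8·N^(-1/4) = 6·N^(-1/4).
Setting P·MP_N = w: 120·N^(-1/4) = w.
Solving for N: N^(-1/4) = w/120, so N = (120/w)^(4).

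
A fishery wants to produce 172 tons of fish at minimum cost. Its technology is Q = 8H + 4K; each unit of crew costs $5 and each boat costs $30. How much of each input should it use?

The inputs are perfect substitutes, so the firm uses whichever has the lower cost per unit of output.
Cost per unit of output via H is w/8 = 0.625; via K it is r/4 = 7.5. H is cheaper.
Producing Q = 172 with H alone: H = 21.5, K = 0.

H* = 21.5, K* = 0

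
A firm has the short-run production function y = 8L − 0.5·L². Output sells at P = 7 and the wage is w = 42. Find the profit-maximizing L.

L* = 2

The marginal product of L is MP_L = 8 − L.
A price-taking firm hires until the value of the marginal product equals the wage: P·MP_L = w, so 7·(8 − L) = 42.
Then 8 − L = 6, giving L = 2.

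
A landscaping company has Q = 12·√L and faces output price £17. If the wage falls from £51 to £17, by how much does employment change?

ΔL = 32

From P·MP_L = w with MP_L = 6·L^(-1/2), the labor demand is L(w) = (102/w)^(2).
At w = 51: L = 4. At w = 17: L = 36.
ΔL = 36 − 4 = 32.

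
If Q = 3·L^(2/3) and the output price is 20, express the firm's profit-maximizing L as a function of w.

L(w) = 64000/w³

MP_L = (2/3)·3·L^(-1/3) = 2·L^(-1/3).
Setting P·MP_L = w: 40·L^(-1/3) = w.
Solving for L: L^(-1/3) = w/40, so L = (40/w)^(3).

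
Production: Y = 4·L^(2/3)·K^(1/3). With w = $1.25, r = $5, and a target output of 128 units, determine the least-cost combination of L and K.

L* = 64, K* = 8

Cost minimization requires the marginal rate of technical substitution to equal the input-price ratio: MP_L/MP_K = w/r.
Here MP_L/MP_K = (2/3)·(K/L)/(1/3) = 2·(K/L). Setting this equal to 1.25/5 = 0.25 gives K = 0.125L.
Substituting into Y = 128: 4·L^(2/3)·(0.125L)^(1/3) = 128.
Solving, L = 64 and K = 8.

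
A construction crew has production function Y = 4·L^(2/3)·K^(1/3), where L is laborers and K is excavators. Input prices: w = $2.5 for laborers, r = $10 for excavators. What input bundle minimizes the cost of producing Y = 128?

Cost minimization requires the marginal rate of technical substitution to equal the input-price ratio: MP_L/MP_K = w/r.
Here MP_L/MP_K = (2/3)·(K/L)/(1/3) = 2·(K/L). Setting this equal to 2.5/10 = 0.25 gives K = 0.125L.
Substituting into Y = 128: 4·L^(2/3)·(0.125L)^(1/3) = 128.
Solving, L = 64 and K = 8.

L* = 64, K* = 8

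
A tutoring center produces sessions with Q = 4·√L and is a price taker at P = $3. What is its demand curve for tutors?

L(w) = 36/w²

MP_L = (1/2)·4·L^(-1/2) = 2·L^(-1/2).
Setting P·MP_L = w: 6·L^(-1/2) = w.
Solving for L: L^(-1/2) = w/6, so L = (6/w)^(2).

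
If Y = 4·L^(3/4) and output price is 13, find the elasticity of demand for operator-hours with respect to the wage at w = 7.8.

MP_L = (3/4)·4·L^(-1/4), so P·MP_L = w gives 39·L^(-1/4) = w.
Solving, L(w) = (39/w)^(4). This is a constant-elasticity form: L ∝ w^(−4), so ε = −4.

ε = -4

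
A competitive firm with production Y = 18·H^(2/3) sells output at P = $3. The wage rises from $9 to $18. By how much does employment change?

From P·MP_H = w with MP_H = 12·H^(-1/3), the labor demand is H(w) = (36/w)^(3).
At w = 9: H = 64. At w = 18: H = 8.
ΔH = 8 − 64 = -56.

ΔH = -56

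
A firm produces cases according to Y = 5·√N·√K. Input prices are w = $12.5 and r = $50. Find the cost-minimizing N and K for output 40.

N* = 16, K* = 4

Cost minimization requires the marginal rate of technical substitution to equal the input-price ratio: MP_N/MP_K = w/r.
Here MP_N/MP_K = (1/2)·(K/N)/(1/2) = (K/N). Setting this equal to 12.5/50 = 0.25 gives K = 0.25N.
Substituting into Y = 40: 5·N^(1/2)·(0.25N)^(1/2) = 40.
Solving, N = 16 and K = 4.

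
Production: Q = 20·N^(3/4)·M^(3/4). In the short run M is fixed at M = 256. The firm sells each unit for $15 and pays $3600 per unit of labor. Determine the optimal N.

N* = 256

With M = 256, MP_N = (3/4)·20·N^(-1/4)·256^(3/4) = 960·N^(-1/4).
Profit maximization for a price taker requires P·MP_N = w: 15·960·N^(-1/4) = 3600.
So N^(-1/4) = 0.25, which gives N = 256.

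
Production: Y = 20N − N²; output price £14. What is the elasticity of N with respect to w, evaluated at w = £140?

ε = -1

From P·MP_N = w with MP_N = 20 − 2N, labor demand is N(w) = (20 − w/14)/2.
dN/dw = −1/(28) = -1/28.
At w = 140, N = 5, so ε = (dN/dw)·(w/N) = (-1/28)·(140/5) = -1.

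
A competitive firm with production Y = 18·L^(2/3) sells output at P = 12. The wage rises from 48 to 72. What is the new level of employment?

L* = 8

From P·MP_L = w with MP_L = 12·L^(-1/3), the labor demand is L(w) = (144/w)^(3).
At w = 48: L = 27. At w = 72: L = 8.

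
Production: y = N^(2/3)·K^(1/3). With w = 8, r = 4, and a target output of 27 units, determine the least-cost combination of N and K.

N* = 27, K* = 27

Cost minimization requires the marginal rate of technical substitution to equal the input-price ratio: MP_N/MP_K = w/r.
Here MP_N/MP_K = (2/3)·(K/N)/(1/3) = 2·(K/N). Setting this equal to 8/4 = 2 gives K = N.
Substituting into y = 27: N^(2/3)·(N)^(1/3) = 27.
Solving, N = 27 and K = 27.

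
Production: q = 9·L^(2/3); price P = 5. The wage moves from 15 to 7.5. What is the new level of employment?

From P·MP_L = w with MP_L = 6·L^(-1/3), the labor demand is L(w) = (30/w)^(3).
At w = 15: L = 8. At w = 7.5: L = 64.

L* = 64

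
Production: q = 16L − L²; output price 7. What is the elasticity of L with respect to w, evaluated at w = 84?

ε = -3

From P·MP_L = w with MP_L = 16 − 2L, labor demand is L(w) = (16 − w/7)/2.
dL/dw = −1/(14) = -1/14.
At w = 84, L = 2, so ε = (dL/dw)·(w/L) = (-1/14)·(84/2) = -3.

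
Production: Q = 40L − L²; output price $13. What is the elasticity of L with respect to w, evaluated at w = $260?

ε = -1

From P·MP_L = w with MP_L = 40 − 2L, labor demand is L(w) = (40 − w/13)/2.
dL/dw = −1/(26) = -1/26.
At w = 260, L = 10, so ε = (dL/dw)·(w/L) = (-1/26)·(260/10) = -1.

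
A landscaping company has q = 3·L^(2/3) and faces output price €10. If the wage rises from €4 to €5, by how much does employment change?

ΔL = -61

From P·MP_L = w with MP_L = 2·L^(-1/3), the labor demand is L(w) = (20/w)^(3).
At w = 4: L = 125. At w = 5: L = 64.
ΔL = 64 − 125 = -61.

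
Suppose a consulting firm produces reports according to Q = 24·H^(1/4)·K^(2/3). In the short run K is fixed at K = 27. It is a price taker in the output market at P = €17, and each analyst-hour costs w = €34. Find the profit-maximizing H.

With K = 27, MP_H = (1/4)·24·H^(-3/4)·27^(2/3) = 54·H^(-3/4).
Profit maximization for a price taker requires P·MP_H = w: 17·54·H^(-3/4) = 34.
So H^(-3/4) = 1/27, which gives H = 81.

H* = 81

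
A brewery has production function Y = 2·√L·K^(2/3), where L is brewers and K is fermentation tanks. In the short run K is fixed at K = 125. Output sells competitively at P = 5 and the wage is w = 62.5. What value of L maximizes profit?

L* = 4

With K = 125, MP_L = (1/2)·2·L^(-1/2)·125^(2/3) = 25·L^(-1/2).
Profit maximization for a price taker requires P·MP_L = w: 5·25·L^(-1/2) = 62.5.
So L^(-1/2) = 0.5, which gives L = 4.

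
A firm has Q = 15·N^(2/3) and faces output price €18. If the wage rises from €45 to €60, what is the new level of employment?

From P·MP_N = w with MP_N = 10·N^(-1/3), the labor demand is N(w) = (180/w)^(3).
At w = 45: N = 64. At w = 60: N = 27.

N* = 27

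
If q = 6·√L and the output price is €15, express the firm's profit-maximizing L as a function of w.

L(w) = 2025/w²

MP_L = (1/2)·6·L^(-1/2) = 3·L^(-1/2).
Setting P·MP_L = w: 45·L^(-1/2) = w.
Solving for L: L^(-1/2) = w/45, so L = (45/w)^(2).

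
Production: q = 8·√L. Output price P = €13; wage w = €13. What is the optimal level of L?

MP_L = (1/2)·8·L^(-1/2) = 4·L^(-1/2).
Profit maximization for a price taker requires P·MP_L = w: 13·4·L^(-1/2) = 13.
So L^(-1/2) = 0.25, which gives L = 16.

L* = 16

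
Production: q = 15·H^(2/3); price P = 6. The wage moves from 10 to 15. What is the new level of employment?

H* = 64

From P·MP_H = w with MP_H = 10·H^(-1/3), the labor demand is H(w) = (60/w)^(3).
At w = 10: H = 216. At w = 15: H = 64.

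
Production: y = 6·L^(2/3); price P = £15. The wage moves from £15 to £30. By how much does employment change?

ΔL = -56

From P·MP_L = w with MP_L = 4·L^(-1/3), the labor demand is L(w) = (60/w)^(3).
At w = 15: L = 64. At w = 30: L = 8.
ΔL = 8 − 64 = -56.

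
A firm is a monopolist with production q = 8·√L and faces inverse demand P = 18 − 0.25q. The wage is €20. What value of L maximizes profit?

Marginal revenue from the inverse demand is MR = 18 − 0.5q.
The marginal product is MP_L = 4·L^(-1/2).
A monopolist hires until marginal revenue product equals the wage: MR·MP_L = w.
At L, q = 8·√L. Substituting and solving: (18 − 4·√L)·4·L^(-1/2) = 20 gives L = 4.

L* = 4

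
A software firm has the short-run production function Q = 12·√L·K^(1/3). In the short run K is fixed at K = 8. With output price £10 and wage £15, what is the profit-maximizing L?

With K = 8, MP_L = (1/2)·12·L^(-1/2)·8^(1/3) = 12·L^(-1/2).
Profit maximization for a price taker requires P·MP_L = w: 10·12·L^(-1/2) = 15.
So L^(-1/2) = 0.125, which gives L = 64.

L* = 64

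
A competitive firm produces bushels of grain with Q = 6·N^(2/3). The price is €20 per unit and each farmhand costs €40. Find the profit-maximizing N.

MP_N = (2/3)·6·N^(-1/3) = 4·N^(-1/3).
Profit maximization for a price taker requires P·MP_N = w: 20·4·N^(-1/3) = 40.
So N^(-1/3) = 0.5, which gives N = 8.

N* = 8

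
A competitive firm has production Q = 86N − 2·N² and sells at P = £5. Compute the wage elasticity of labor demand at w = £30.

From P·MP_N = w with MP_N = 86 − 4N, labor demand is N(w) = (86 − w/5)/4.
dN/dw = −1/(20) = -0.05.
At w = 30, N = 20, so ε = (dN/dw)·(w/N) = (-0.05)·(30/20) = -0.075.

ε = -0.075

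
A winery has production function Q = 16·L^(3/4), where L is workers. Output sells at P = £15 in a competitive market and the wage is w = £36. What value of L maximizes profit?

MP_L = (3/4)·16·L^(-1/4) = 12·L^(-1/4).
Profit maximization for a price taker requires P·MP_L = w: 15·12·L^(-1/4) = 36.
So L^(-1/4) = 0.2, which gives L = 625.

L* = 625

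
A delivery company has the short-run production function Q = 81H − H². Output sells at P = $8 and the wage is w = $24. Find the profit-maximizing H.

H* = 39

The marginal product of H is MP_H = 81 − 2H.
A price-taking firm hires until the value of the marginal product equals the wage: P·MP_H = w, so 8·(81 − 2H) = 24.
Then 81 − 2H = 3, giving H = 39.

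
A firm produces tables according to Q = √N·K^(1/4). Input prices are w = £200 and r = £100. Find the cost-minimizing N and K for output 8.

N* = 16, K* = 16

Cost minimization requires the marginal rate of technical substitution to equal the input-price ratio: MP_N/MP_K = w/r.
Here MP_N/MP_K = (1/2)·(K/N)/(1/4) = 2·(K/N). Setting this equal to 200/100 = 2 gives K = N.
Substituting into Q = 8: N^(1/2)·(N)^(1/4) = 8.
Solving, N = 16 and K = 16.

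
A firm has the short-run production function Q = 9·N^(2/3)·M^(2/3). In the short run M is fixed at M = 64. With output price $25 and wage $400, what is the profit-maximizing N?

N* = 216

With M = 64, MP_N = (2/3)·9·N^(-1/3)·64^(2/3) = 96·N^(-1/3).
Profit maximization for a price taker requires P·MP_N = w: 25·96·N^(-1/3) = 400.
So N^(-1/3) = 1/6, which gives N = 216.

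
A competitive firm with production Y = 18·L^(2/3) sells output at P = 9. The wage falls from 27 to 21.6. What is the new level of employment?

L* = 125

From P·MP_L = w with MP_L = 12·L^(-1/3), the labor demand is L(w) = (108/w)^(3).
At w = 27: L = 64. At w = 21.6: L = 125.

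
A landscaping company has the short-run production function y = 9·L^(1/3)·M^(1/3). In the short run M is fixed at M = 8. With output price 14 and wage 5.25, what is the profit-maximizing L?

L* = 64

With M = 8, MP_L = (1/3)·9·L^(-2/3)·8^(1/3) = 6·L^(-2/3).
Profit maximization for a price taker requires P·MP_L = w: 14·6·L^(-2/3) = 5.25.
So L^(-2/3) = 0.0625, which gives L = 64.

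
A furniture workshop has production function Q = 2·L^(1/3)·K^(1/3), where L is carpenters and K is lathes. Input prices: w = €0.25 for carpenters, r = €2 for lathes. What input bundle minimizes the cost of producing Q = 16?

L* = 64, K* = 8

Cost minimization requires the marginal rate of technical substitution to equal the input-price ratio: MP_L/MP_K = w/r.
Here MP_L/MP_K = (1/3)·(K/L)/(1/3) = (K/L). Setting this equal to 0.25/2 = 0.125 gives K = 0.125L.
Substituting into Q = 16: 2·L^(1/3)·(0.125L)^(1/3) = 16.
Solving, L = 64 and K = 8.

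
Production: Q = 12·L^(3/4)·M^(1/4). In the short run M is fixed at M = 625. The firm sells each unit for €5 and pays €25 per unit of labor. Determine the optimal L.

With M = 625, MP_L = (3/4)·12·L^(-1/4)·625^(1/4) = 45·L^(-1/4).
Profit maximization for a price taker requires P·MP_L = w: 5·45·L^(-1/4) = 25.
So L^(-1/4) = 1/9, which gives L = 6561.

L* = 6561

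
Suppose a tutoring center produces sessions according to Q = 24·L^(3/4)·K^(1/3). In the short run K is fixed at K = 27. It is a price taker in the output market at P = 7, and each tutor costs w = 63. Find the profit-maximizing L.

With K = 27, MP_L = (3/4)·24·L^(-1/4)·27^(1/3) = 54·L^(-1/4).
Profit maximization for a price taker requires P·MP_L = w: 7·54·L^(-1/4) = 63.
So L^(-1/4) = 1/6, which gives L = 1296.

L* = 1296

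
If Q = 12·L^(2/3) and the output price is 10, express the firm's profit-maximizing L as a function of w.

L(w) = 512000/w³

MP_L = (2/3)·12·L^(-1/3) = 8·L^(-1/3).
Setting P·MP_L = w: 80·L^(-1/3) = w.
Solving for L: L^(-1/3) = w/80, so L = (80/w)^(3).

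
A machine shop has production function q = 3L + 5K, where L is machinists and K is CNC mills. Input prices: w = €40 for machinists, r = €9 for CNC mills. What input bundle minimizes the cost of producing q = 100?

L* = 0, K* = 20

The inputs are perfect substitutes, so the firm uses whichever has the lower cost per unit of output.
Cost per unit of output via L is w/3 = 40/3; via K it is r/5 = 1.8. K is cheaper.
Producing q = 100 with K alone: L = 0, K = 20.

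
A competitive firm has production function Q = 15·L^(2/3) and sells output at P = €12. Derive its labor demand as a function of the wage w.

MP_L = (2/3)·15·L^(-1/3) = 10·L^(-1/3).
Setting P·MP_L = w: 120·L^(-1/3) = w.
Solving for L: L^(-1/3) = w/120, so L = (120/w)^(3).

L(w) = 1728000/w³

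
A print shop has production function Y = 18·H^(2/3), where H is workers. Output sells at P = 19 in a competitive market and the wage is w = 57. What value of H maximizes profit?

MP_H = (2/3)·18·H^(-1/3) = 12·H^(-1/3).
Profit maximization for a price taker requires P·MP_H = w: 19·12·H^(-1/3) = 57.
So H^(-1/3) = 0.25, which gives H = 64.

H* = 64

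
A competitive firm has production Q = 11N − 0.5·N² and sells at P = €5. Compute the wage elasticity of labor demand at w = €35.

ε = -1.75

From P·MP_N = w with MP_N = 11 − N, labor demand is N(w) = 11 − w/5.
dN/dw = −1/(5) = -0.2.
At w = 35, N = 4, so ε = (dN/dw)·(w/N) = (-0.2)·(35/4) = -1.75.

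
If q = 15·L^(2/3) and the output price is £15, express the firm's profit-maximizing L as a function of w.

L(w) = 3375000/w³

MP_L = (2/3)·15·L^(-1/3) = 10·L^(-1/3).
Setting P·MP_L = w: 150·L^(-1/3) = w.
Solving for L: L^(-1/3) = w/150, so L = (150/w)^(3).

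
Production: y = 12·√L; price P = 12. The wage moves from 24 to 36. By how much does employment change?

ΔL = -5

From P·MP_L = w with MP_L = 6·L^(-1/2), the labor demand is L(w) = (72/w)^(2).
At w = 24: L = 9. At w = 36: L = 4.
ΔL = 4 − 9 = -5.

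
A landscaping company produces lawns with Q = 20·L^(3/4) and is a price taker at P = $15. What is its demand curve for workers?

L(w) = (225/w)^(4)

MP_L = (3/4)·20·L^(-1/4) = 15·L^(-1/4).
Setting P·MP_L = w: 225·L^(-1/4) = w.
Solving for L: L^(-1/4) = w/225, so L = (225/w)^(4).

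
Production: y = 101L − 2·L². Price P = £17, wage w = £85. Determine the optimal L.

L* = 24

The marginal product of L is MP_L = 101 − 4L.
A price-taking firm hires until the value of the marginal product equals the wage: P·MP_L = w, so 17·(101 − 4L) = 85.
Then 101 − 4L = 5, giving L = 24.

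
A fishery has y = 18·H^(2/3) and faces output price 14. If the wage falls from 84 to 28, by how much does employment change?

ΔH = 208

From P·MP_H = w with MP_H = 12·H^(-1/3), the labor demand is H(w) = (168/w)^(3).
At w = 84: H = 8. At w = 28: H = 216.
ΔH = 216 − 8 = 208.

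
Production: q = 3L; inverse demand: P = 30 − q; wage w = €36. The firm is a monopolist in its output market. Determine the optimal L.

Marginal revenue from the inverse demand is MR = 30 − 2q.
The marginal product is MP_L = 3.
A monopolist hires until marginal revenue product equals the wage: MR·MP_L = w.
(30 − 6L)·3 = 36, so L = 3.

L* = 3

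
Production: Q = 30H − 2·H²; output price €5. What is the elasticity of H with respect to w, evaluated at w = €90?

ε = -1.5

From P·MP_H = w with MP_H = 30 − 4H, labor demand is H(w) = (30 − w/5)/4.
dH/dw = −1/(20) = -0.05.
At w = 90, H = 3, so ε = (dH/dw)·(w/H) = (-0.05)·(90/3) = -1.5.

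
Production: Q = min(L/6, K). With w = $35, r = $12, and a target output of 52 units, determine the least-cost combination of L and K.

L* = 312, K* = 52

With a fixed-proportions technology, the cost-minimizing bundle uses no slack in either input: L/6 = K = Q.
So L = 6·52 = 312 and K = 52.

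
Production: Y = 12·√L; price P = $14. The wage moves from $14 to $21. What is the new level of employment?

From P·MP_L = w with MP_L = 6·L^(-1/2), the labor demand is L(w) = (84/w)^(2).
At w = 14: L = 36. At w = 21: L = 16.

L* = 16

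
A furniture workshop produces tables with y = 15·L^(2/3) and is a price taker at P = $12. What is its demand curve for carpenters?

L(w) = 1728000/w³

MP_L = (2/3)·15·L^(-1/3) = 10·L^(-1/3).
Setting P·MP_L = w: 120·L^(-1/3) = w.
Solving for L: L^(-1/3) = w/120, so L = (120/w)^(3).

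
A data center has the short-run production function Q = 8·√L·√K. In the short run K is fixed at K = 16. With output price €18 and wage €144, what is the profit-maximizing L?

L* = 4

With K = 16, MP_L = (1/2)·8·L^(-1/2)·16^(1/2) = 16·L^(-1/2).
Profit maximization for a price taker requires P·MP_L = w: 18·16·L^(-1/2) = 144.
So L^(-1/2) = 0.5, which gives L = 4.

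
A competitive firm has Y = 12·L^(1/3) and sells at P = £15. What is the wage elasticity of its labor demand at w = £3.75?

ε = -1.5

MP_L = (1/3)·12·L^(-2/3), so P·MP_L = w gives 60·L^(-2/3) = w.
Solving, L(w) = (60/w)^(3/2). This is a constant-elasticity form: L ∝ w^(−3/2), so ε = −3/2.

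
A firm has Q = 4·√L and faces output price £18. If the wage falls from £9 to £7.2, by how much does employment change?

From P·MP_L = w with MP_L = 2·L^(-1/2), the labor demand is L(w) = (36/w)^(2).
At w = 9: L = 16. At w = 7.2: L = 25.
ΔL = 25 − 16 = 9.

ΔL = 9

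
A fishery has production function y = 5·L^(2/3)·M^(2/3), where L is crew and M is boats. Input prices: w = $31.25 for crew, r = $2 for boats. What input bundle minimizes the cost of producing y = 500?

L* = 8, M* = 125

Cost minimization requires the marginal rate of technical substitution to equal the input-price ratio: MP_L/MP_M = w/r.
Here MP_L/MP_M = (2/3)·(M/L)/(2/3) = (M/L). Setting this equal to 31.25/2 = 15.625 gives M = 15.625L.
Substituting into y = 500: 5·L^(2/3)·(15.625L)^(2/3) = 500.
Solving, L = 8 and M = 125.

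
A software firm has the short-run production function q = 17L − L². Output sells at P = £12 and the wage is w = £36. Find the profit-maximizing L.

The marginal product of L is MP_L = 17 − 2L.
A price-taking firm hires until the value of the marginal product equals the wage: P·MP_L = w, so 12·(17 − 2L) = 36.
Then 17 − 2L = 3, giving L = 7.

L* = 7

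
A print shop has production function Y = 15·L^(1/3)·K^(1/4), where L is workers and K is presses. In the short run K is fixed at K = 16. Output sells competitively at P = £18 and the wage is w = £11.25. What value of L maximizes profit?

L* = 64

With K = 16, MP_L = (1/3)·15·L^(-2/3)·16^(1/4) = 10·L^(-2/3).
Profit maximization for a price taker requires P·MP_L = w: 18·10·L^(-2/3) = 11.25.
So L^(-2/3) = 0.0625, which gives L = 64.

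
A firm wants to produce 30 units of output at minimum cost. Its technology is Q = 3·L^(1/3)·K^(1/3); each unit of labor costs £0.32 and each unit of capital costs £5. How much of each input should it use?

L* = 125, K* = 8

Cost minimization requires the marginal rate of technical substitution to equal the input-price ratio: MP_L/MP_K = w/r.
Here MP_L/MP_K = (1/3)·(K/L)/(1/3) = (K/L). Setting this equal to 0.32/5 = 0.064 gives K = 0.064L.
Substituting into Q = 30: 3·L^(1/3)·(0.064L)^(1/3) = 30.
Solving, L = 125 and K = 8.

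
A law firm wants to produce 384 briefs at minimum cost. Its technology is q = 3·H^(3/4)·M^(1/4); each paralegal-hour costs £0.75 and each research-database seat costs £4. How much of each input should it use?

H* = 256, M* = 16

Cost minimization requires the marginal rate of technical substitution to equal the input-price ratio: MP_H/MP_M = w/r.
Here MP_H/MP_M = (3/4)·(M/H)/(1/4) = 3·(M/H). Setting this equal to 0.75/4 = 0.1875 gives M = 0.0625H.
Substituting into q = 384: 3·H^(3/4)·(0.0625H)^(1/4) = 384.
Solving, H = 256 and M = 16.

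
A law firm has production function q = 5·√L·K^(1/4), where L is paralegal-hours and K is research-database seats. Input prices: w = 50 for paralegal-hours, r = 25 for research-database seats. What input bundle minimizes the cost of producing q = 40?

L* = 16, K* = 16

Cost minimization requires the marginal rate of technical substitution to equal the input-price ratio: MP_L/MP_K = w/r.
Here MP_L/MP_K = (1/2)·(K/L)/(1/4) = 2·(K/L). Setting this equal to 50/25 = 2 gives K = L.
Substituting into q = 40: 5·L^(1/2)·(L)^(1/4) = 40.
Solving, L = 16 and K = 16.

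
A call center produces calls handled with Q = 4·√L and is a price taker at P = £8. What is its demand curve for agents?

MP_L = (1/2)·4·L^(-1/2) = 2·L^(-1/2).
Setting P·MP_L = w: 16·L^(-1/2) = w.
Solving for L: L^(-1/2) = w/16, so L = (16/w)^(2).

L(w) = 256/w²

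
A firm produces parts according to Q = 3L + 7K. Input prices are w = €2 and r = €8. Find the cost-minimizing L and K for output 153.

The inputs are perfect substitutes, so the firm uses whichever has the lower cost per unit of output.
Cost per unit of output via L is w/3 = 2/3; via K it is r/7 = 8/7. L is cheaper.
Producing Q = 153 with L alone: L = 51, K = 0.

L* = 51, K* = 0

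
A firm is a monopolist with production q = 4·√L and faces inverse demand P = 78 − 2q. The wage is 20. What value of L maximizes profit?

L* = 9

Marginal revenue from the inverse demand is MR = 78 − 4q.
The marginal product is MP_L = 2·L^(-1/2).
A monopolist hires until marginal revenue product equals the wage: MR·MP_L = w.
At L, q = 4·√L. Substituting and solving: (78 − 16·√L)·2·L^(-1/2) = 20 gives L = 9.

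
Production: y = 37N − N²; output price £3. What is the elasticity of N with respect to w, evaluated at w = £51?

ε = -0.85

From P·MP_N = w with MP_N = 37 − 2N, labor demand is N(w) = (37 − w/3)/2.
dN/dw = −1/(6) = -1/6.
At w = 51, N = 10, so ε = (dN/dw)·(w/N) = (-1/6)·(51/10) = -0.85.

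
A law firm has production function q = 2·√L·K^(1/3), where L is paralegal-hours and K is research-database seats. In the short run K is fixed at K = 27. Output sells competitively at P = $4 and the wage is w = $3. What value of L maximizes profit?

L* = 16

With K = 27, MP_L = (1/2)·2·L^(-1/2)·27^(1/3) = 3·L^(-1/2).
Profit maximization for a price taker requires P·MP_L = w: 4·3·L^(-1/2) = 3.
So L^(-1/2) = 0.25, which gives L = 16.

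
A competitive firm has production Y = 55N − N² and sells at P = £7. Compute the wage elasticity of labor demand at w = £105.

From P·MP_N = w with MP_N = 55 − 2N, labor demand is N(w) = (55 − w/7)/2.
dN/dw = −1/(14) = -1/14.
At w = 105, N = 20, so ε = (dN/dw)·(w/N) = (-1/14)·(105/20) = -0.375.

ε = -0.375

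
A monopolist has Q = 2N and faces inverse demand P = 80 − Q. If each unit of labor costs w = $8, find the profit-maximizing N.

Marginal revenue from the inverse demand is MR = 80 − 2Q.
The marginal product is MP_N = 2.
A monopolist hires until marginal revenue product equals the wage: MR·MP_N = w.
(80 − 4N)·2 = 8, so N = 19.

N* = 19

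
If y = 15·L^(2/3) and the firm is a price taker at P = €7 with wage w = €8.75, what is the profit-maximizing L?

L* = 512

MP_L = (2/3)·15·L^(-1/3) = 10·L^(-1/3).
Profit maximization for a price taker requires P·MP_L = w: 7·10·L^(-1/3) = 8.75.
So L^(-1/3) = 0.125, which gives L = 512.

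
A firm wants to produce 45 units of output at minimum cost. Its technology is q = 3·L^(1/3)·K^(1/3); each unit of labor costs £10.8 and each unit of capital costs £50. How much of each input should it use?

L* = 125, K* = 27

Cost minimization requires the marginal rate of technical substitution to equal the input-price ratio: MP_L/MP_K = w/r.
Here MP_L/MP_K = (1/3)·(K/L)/(1/3) = (K/L). Setting this equal to 10.8/50 = 0.216 gives K = 0.216L.
Substituting into q = 45: 3·L^(1/3)·(0.216L)^(1/3) = 45.
Solving, L = 125 and K = 27.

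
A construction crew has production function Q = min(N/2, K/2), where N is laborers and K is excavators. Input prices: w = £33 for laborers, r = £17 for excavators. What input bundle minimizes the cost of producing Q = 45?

N* = 90, K* = 90

With a fixed-proportions technology, the cost-minimizing bundle uses no slack in either input: N/2 = K/2 = Q.
So N = 2·45 = 90 and K = 2·45 = 90.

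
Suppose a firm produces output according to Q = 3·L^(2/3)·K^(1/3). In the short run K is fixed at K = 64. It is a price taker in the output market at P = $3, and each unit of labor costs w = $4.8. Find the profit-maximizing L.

L* = 125

With K = 64, MP_L = (2/3)·3·L^(-1/3)·64^(1/3) = 8·L^(-1/3).
Profit maximization for a price taker requires P·MP_L = w: 3·8·L^(-1/3) = 4.8.
So L^(-1/3) = 0.2, which gives L = 125.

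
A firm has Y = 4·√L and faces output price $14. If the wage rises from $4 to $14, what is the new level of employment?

From P·MP_L = w with MP_L = 2·L^(-1/2), the labor demand is L(w) = (28/w)^(2).
At w = 4: L = 49. At w = 14: L = 4.

L* = 4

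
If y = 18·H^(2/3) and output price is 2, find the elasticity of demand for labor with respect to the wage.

ε = -3

MP_H = (2/3)·18·H^(-1/3), so P·MP_H = w gives 24·H^(-1/3) = w.
Solving, H(w) = (24/w)^(3). This is a constant-elasticity form: H ∝ w^(−3), so ε = −3.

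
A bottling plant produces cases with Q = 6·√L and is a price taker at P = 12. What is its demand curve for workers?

L(w) = 1296/w²

MP_L = (1/2)·6·L^(-1/2) = 3·L^(-1/2).
Setting P·MP_L = w: 36·L^(-1/2) = w.
Solving for L: L^(-1/2) = w/36, so L = (36/w)^(2).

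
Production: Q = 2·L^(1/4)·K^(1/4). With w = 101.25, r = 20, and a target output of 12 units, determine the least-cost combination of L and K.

L* = 16, K* = 81

Cost minimization requires the marginal rate of technical substitution to equal the input-price ratio: MP_L/MP_K = w/r.
Here MP_L/MP_K = (1/4)·(K/L)/(1/4) = (K/L). Setting this equal to 101.25/20 = 5.0625 gives K = 5.0625L.
Substituting into Q = 12: 2·L^(1/4)·(5.0625L)^(1/4) = 12.
Solving, L = 16 and K = 81.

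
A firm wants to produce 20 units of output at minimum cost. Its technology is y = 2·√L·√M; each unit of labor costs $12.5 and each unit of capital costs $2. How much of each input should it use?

L* = 4, M* = 25

Cost minimization requires the marginal rate of technical substitution to equal the input-price ratio: MP_L/MP_M = w/r.
Here MP_L/MP_M = (1/2)·(M/L)/(1/2) = (M/L). Setting this equal to 12.5/2 = 6.25 gives M = 6.25L.
Substituting into y = 20: 2·L^(1/2)·(6.25L)^(1/2) = 20.
Solving, L = 4 and M = 25.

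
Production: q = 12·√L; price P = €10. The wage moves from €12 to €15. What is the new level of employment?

From P·MP_L = w with MP_L = 6·L^(-1/2), the labor demand is L(w) = (60/w)^(2).
At w = 12: L = 25. At w = 15: L = 16.

L* = 16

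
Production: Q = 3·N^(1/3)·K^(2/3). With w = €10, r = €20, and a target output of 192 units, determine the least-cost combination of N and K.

N* = 64, K* = 64

Cost minimization requires the marginal rate of technical substitution to equal the input-price ratio: MP_N/MP_K = w/r.
Here MP_N/MP_K = (1/3)·(K/N)/(2/3) = 0.5·(K/N). Setting this equal to 10/20 = 0.5 gives K = N.
Substituting into Q = 192: 3·N^(1/3)·(N)^(2/3) = 192.
Solving, N = 64 and K = 64.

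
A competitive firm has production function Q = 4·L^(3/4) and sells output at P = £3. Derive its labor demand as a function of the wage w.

MP_L = (3/4)·4·L^(-1/4) = 3·L^(-1/4).
Setting P·MP_L = w: 9·L^(-1/4) = w.
Solving for L: L^(-1/4) = w/9, so L = (9/w)^(4).

L(w) = 6561/w^(4)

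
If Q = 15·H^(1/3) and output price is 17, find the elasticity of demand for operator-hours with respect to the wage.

MP_H = (1/3)·15·H^(-2/3), so P·MP_H = w gives 85·H^(-2/3) = w.
Solving, H(w) = (85/w)^(3/2). This is a constant-elasticity form: H ∝ w^(−3/2), so ε = −3/2.

ε = -1.5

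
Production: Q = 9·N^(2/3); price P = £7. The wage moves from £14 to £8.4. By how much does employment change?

ΔN = 98

From P·MP_N = w with MP_N = 6·N^(-1/3), the labor demand is N(w) = (42/w)^(3).
At w = 14: N = 27. At w = 8.4: N = 125.
ΔN = 125 − 27 = 98.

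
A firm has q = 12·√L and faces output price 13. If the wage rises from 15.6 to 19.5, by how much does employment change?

From P·MP_L = w with MP_L = 6·L^(-1/2), the labor demand is L(w) = (78/w)^(2).
At w = 15.6: L = 25. At w = 19.5: L = 16.
ΔL = 16 − 25 = -9.

ΔL = -9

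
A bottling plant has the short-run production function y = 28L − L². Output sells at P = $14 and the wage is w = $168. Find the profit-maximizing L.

L* = 8

The marginal product of L is MP_L = 28 − 2L.
A price-taking firm hires until the value of the marginal product equals the wage: P·MP_L = w, so 14·(28 − 2L) = 168.
Then 28 − 2L = 12, giving L = 8.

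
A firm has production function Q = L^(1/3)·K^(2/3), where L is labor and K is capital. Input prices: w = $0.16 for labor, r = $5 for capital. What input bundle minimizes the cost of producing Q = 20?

Cost minimization requires the marginal rate of technical substitution to equal the input-price ratio: MP_L/MP_K = w/r.
Here MP_L/MP_K = (1/3)·(K/L)/(2/3) = 0.5·(K/L). Setting this equal to 0.16/5 = 0.032 gives K = 0.064L.
Substituting into Q = 20: L^(1/3)·(0.064L)^(2/3) = 20.
Solving, L = 125 and K = 8.

L* = 125, K* = 8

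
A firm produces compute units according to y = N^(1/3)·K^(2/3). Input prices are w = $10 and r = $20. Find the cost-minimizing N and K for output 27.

Cost minimization requires the marginal rate of technical substitution to equal the input-price ratio: MP_N/MP_K = w/r.
Here MP_N/MP_K = (1/3)·(K/N)/(2/3) = 0.5·(K/N). Setting this equal to 10/20 = 0.5 gives K = N.
Substituting into y = 27: N^(1/3)·(N)^(2/3) = 27.
Solving, N = 27 and K = 27.

N* = 27, K* = 27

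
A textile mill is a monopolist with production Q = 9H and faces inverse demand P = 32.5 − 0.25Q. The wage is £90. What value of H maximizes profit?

Marginal revenue from the inverse demand is MR = 32.5 − 0.5Q.
The marginal product is MP_H = 9.
A monopolist hires until marginal revenue product equals the wage: MR·MP_H = w.
(32.5 − 4.5H)·9 = 90, so H = 5.

H* = 5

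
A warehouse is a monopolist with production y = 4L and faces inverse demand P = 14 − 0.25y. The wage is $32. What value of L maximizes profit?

L* = 3

Marginal revenue from the inverse demand is MR = 14 − 0.5y.
The marginal product is MP_L = 4.
A monopolist hires until marginal revenue product equals the wage: MR·MP_L = w.
(14 − 2L)·4 = 32, so L = 3.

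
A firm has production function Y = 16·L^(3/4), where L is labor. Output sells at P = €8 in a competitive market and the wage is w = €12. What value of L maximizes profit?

MP_L = (3/4)·16·L^(-1/4) = 12·L^(-1/4).
Profit maximization for a price taker requires P·MP_L = w: 8·12·L^(-1/4) = 12.
So L^(-1/4) = 0.125, which gives L = 4096.

L* = 4096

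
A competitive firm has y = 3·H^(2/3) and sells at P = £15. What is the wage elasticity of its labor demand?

MP_H = (2/3)·3·H^(-1/3), so P·MP_H = w gives 30·H^(-1/3) = w.
Solving, H(w) = (30/w)^(3). This is a constant-elasticity form: H ∝ w^(−3), so ε = −3.

ε = -3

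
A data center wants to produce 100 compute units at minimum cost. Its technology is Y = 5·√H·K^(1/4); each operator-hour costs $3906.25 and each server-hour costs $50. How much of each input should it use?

Cost minimization requires the marginal rate of technical substitution to equal the input-price ratio: MP_H/MP_K = w/r.
Here MP_H/MP_K = (1/2)·(K/H)/(1/4) = 2·(K/H). Setting this equal to 3906.25/50 = 78.125 gives K = 39.0625H.
Substituting into Y = 100: 5·H^(1/2)·(39.0625H)^(1/4) = 100.
Solving, H = 16 and K = 625.

H* = 16, K* = 625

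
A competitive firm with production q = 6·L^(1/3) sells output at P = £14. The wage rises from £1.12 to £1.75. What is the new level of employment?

L* = 64

From P·MP_L = w with MP_L = 2·L^(-2/3), the labor demand is L(w) = (28/w)^(3/2).
At w = 1.12: L = 125. At w = 1.75: L = 64.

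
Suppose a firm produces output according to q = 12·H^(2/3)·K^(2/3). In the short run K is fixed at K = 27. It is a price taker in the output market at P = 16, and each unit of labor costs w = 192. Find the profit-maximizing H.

H* = 216

With K = 27, MP_H = (2/3)·12·H^(-1/3)·27^(2/3) = 72·H^(-1/3).
Profit maximization for a price taker requires P·MP_H = w: 16·72·H^(-1/3) = 192.
So H^(-1/3) = 1/6, which gives H = 216.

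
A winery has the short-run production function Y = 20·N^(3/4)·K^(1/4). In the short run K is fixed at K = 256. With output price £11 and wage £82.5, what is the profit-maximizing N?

With K = 256, MP_N = (3/4)·20·N^(-1/4)·256^(1/4) = 60·N^(-1/4).
Profit maximization for a price taker requires P·MP_N = w: 11·60·N^(-1/4) = 82.5.
So N^(-1/4) = 0.125, which gives N = 4096.

N* = 4096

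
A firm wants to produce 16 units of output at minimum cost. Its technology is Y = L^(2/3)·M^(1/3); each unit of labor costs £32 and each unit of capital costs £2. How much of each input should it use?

Cost minimization requires the marginal rate of technical substitution to equal the input-price ratio: MP_L/MP_M = w/r.
Here MP_L/MP_M = (2/3)·(M/L)/(1/3) = 2·(M/L). Setting this equal to 32/2 = 16 gives M = 8L.
Substituting into Y = 16: L^(2/3)·(8L)^(1/3) = 16.
Solving, L = 8 and M = 64.

L* = 8, M* = 64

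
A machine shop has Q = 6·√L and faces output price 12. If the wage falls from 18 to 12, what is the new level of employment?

L* = 9

From P·MP_L = w with MP_L = 3·L^(-1/2), the labor demand is L(w) = (36/w)^(2).
At w = 18: L = 4. At w = 12: L = 9.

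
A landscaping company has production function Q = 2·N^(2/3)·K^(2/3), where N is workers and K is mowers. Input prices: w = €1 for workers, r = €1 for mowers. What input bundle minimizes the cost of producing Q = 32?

Cost minimization requires the marginal rate of technical substitution to equal the input-price ratio: MP_N/MP_K = w/r.
Here MP_N/MP_K = (2/3)·(K/N)/(2/3) = (K/N). Setting this equal to 1/1 = 1 gives K = N.
Substituting into Q = 32: 2·N^(2/3)·(N)^(2/3) = 32.
Solving, N = 8 and K = 8.

N* = 8, K* = 8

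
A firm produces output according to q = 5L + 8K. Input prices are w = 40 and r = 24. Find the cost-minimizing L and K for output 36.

The inputs are perfect substitutes, so the firm uses whichever has the lower cost per unit of output.
Cost per unit of output via L is w/5 = 8; via K it is r/8 = 3. K is cheaper.
Producing q = 36 with K alone: L = 0, K = 4.5.

L* = 0, K* = 4.5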